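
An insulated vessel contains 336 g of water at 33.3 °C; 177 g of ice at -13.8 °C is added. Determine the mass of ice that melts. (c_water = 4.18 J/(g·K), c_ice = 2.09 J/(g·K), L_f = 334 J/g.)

Cooling the water to 0 °C releases 336·4.18·33.3 = 46769 J.
Of that, 177·2.09·13.8 = 5105 J goes to bring the ice to 0 °C, leaving 41664 J.
To melt every bit of ice: 177·334 = 59118 J.
That's not enough to melt it all — equilibrium is at 0 °C with ice remaining.
m_melt = 41664 / L_f = 124.7 g.

m_melted ≈ 125 g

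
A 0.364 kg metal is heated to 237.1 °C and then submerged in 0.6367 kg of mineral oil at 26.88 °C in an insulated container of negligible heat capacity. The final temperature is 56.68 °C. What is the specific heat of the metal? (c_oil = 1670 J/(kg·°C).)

c ≈ 482 J/(kg·°C)

Heat lost by the metal = heat gained by the oil:
0.364·c·(237.1 − 56.68) = 0.6367·1670·(56.68 − 26.88)
65.67 c = 31686  ⇒  c ≈ 482.5 J/(kg·°C)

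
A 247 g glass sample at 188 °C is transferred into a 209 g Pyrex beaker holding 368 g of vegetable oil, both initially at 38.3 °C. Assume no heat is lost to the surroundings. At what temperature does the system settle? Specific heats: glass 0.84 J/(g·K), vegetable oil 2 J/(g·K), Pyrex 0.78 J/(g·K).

T_f ≈ 66.4 °C

Let T be the final temperature. ΣQ_i = 0:
247*0.84*(T − 188) + 368*2*(T − 38.3) + 209*0.78*(T − 38.3) = 0
1106.5 T = 73439
T ≈ 66.37 °C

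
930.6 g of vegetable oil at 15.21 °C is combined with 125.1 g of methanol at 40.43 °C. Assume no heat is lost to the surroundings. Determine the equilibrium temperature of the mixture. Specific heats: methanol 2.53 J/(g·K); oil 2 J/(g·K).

T_f ≈ 18.9 °C

Energy conservation, ΣQ = 0:
125.1·2.53·(T − 40.43) + 930.6·2·(T − 15.21) = 0
316.5(T − 40.43) + 1861.2(T − 15.21) = 0
(316.5 + 1861.2) T = 316.5·40.43 + 1861.2·15.21
T ≈ 18.88 °C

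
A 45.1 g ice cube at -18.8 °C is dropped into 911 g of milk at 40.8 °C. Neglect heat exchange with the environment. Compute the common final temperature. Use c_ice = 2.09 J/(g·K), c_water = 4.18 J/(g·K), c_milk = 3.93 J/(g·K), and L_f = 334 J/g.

T_f ≈ 34.3 °C

Conservation of energy gives ΣQ = 0:
warm ice to 0 °C: 45.1×2.09×(0 − (-18.8)) = 1772.1; fusion: m_ice L_f = 45.1×334 = 15063; warm the meltwater: 188.52 T; milk: 3580.2(T − 40.8)
3768.7 T = 146073 − 16835 = 129238
T ≈ 34.29 °C. Since T > 0 °C, the all-ice-melts assumption holds.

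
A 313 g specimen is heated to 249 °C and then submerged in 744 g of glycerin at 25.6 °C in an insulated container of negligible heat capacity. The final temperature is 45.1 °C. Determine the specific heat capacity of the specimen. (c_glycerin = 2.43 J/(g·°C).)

Heat gained plus heat lost sum to zero:
313·c·(45.1 − 249) + 744·2.43·(45.1 − 25.6) = 0
-63821 c = -35254
c = -35254/-63821 ≈ 0.5524 J/(g·°C)

c ≈ 0.552 J/(g·°C)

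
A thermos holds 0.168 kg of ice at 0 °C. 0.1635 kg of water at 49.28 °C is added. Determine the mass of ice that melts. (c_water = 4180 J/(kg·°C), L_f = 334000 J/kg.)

Cooling the water to 0 °C releases 0.1635·4180·49.28 = 33679 J.
To melt every bit of ice: 0.168·334000 = 56112 J.
That's not enough to melt it all — equilibrium is at 0 °C with ice remaining.
m_melt = 33679 / L_f = 0.1008 kg.

m_melted ≈ 0.101 kg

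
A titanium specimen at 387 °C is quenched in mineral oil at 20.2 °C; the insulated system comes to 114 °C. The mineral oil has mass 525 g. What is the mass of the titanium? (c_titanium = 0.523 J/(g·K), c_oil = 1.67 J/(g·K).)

Heat lost by the titanium = heat gained by the oil:
m×0.523×(387 − 114) = 525×1.67×(114 − 20.2)
142.78 m = 82239  ⇒  m ≈ 576 g

m ≈ 576 g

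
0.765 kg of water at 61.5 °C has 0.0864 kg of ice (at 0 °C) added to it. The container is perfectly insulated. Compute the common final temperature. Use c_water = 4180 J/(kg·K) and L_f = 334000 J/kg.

T_f ≈ 47.2 °C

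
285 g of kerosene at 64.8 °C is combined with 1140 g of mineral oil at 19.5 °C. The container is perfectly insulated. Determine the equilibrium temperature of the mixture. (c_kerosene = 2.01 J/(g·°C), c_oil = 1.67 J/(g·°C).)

T_f ≈ 30.0 °C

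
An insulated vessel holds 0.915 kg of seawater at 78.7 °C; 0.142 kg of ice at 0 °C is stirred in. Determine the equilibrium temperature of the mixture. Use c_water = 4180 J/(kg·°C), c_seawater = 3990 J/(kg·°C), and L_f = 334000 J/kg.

Heat gained plus heat lost sum to zero:
fusion: m_ice L_f = 0.142·334000 = 47428; meltwater 0→T: 0.142·4180·T = 593.56 T; seawater: 3650.9(T − 78.7)
4244.4 T = 287322 − 47428 = 239894
T ≈ 56.52 °C (positive, so assuming full melt was valid).

T_f ≈ 56.5 °C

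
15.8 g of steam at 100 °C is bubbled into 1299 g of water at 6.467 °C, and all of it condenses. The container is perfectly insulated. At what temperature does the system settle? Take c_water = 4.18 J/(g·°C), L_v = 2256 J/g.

T_f ≈ 14.1 °C

Energy balance with sensible and latent terms:
steam→water at 100 °C releases m L_v = 15.8×2256 = 35645
  condensed water 100 °C→T: 66.04(T − 100)
  original water: 5429.8(T − 6.467)
5495.9 T = 35645 + 6604.4 + 35115 = 77364
T ≈ 14.08 °C (< 100 °C, so full condensation is consistent).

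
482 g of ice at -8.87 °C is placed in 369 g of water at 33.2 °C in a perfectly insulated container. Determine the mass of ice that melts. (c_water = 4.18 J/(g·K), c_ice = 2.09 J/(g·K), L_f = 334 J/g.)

m_melted ≈ 127 g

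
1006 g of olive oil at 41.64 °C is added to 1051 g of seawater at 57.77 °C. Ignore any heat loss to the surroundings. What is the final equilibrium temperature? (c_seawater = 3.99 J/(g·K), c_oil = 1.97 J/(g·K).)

T_f ≈ 52.6 °C

Let T be the final temperature. ΣQ_i = 0:
1051·3.99·(T − 57.77) + 1006·1.97·(T − 41.64) = 0
6175.3 T = 324781
T = 324781 / 6175.3 = 52.6 °C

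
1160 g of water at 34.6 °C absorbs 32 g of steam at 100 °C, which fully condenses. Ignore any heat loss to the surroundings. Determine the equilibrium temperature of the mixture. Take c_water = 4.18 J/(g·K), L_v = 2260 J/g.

Sum of m c ΔT and latent-heat terms is zero:
steam→water at 100 °C releases m L_v = 32·2260 = 72320; condensed water 100 °C→T: 133.76(T − 100); water warms: 1160·4.18·(T − 34.6) = 4848.8(T − 34.6)
4982.6 T = 72320 + 13376 + 167768 = 253464
T ≈ 50.87 °C (< 100 °C, so full condensation is consistent).

T_f ≈ 50.9 °C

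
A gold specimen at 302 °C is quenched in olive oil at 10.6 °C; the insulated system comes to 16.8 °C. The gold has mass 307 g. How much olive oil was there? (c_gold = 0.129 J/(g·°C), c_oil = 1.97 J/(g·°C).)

m ≈ 925 g

Net heat exchanged in the isolated system is zero:
307×0.129×(16.8 − 302) + m×1.97×(16.8 − 10.6) = 0
12.21 m = 11295
m = 11295/12.21 ≈ 924.7 g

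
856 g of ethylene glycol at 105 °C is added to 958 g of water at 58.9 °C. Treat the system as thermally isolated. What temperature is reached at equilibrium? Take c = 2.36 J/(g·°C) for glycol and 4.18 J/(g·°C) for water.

T_f ≈ 74.4 °C

With ΣQ=0 the equilibrium temperature is the m·c-weighted mean:
T_f = (2020.2*105 + 4004.4*58.9) / (2020.2 + 4004.4)
    = 447978 / 6024.6 ≈ 74.36 °C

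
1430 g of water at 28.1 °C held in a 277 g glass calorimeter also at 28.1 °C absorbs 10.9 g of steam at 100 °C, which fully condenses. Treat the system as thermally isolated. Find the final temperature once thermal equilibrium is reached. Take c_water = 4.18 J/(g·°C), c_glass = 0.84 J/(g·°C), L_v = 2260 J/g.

T_f ≈ 32.6 °C

Let T be the final temperature. ΣQ_i = 0:
latent heat released on condensation: 10.9·2260 = 24634
  condensed water 100 °C→T: 45.56(T − 100)
  water warms: 1430·4.18·(T − 28.1) = 5977.4(T − 28.1)
  cup: 232.68(T − 28.1)
6255.6 T = 24634 + 4556.2 + 174503 = 203693
T ≈ 32.56 °C, under the boiling point, so the assumption holds.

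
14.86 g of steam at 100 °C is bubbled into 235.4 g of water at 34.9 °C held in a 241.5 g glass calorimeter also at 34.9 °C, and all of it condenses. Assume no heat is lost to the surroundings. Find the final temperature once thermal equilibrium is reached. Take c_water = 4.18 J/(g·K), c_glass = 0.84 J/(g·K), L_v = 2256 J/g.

T_f ≈ 65.0 °C

Conservation of energy gives ΣQ = 0:
condense steam: −14.86·2256 = −33524
  condensed water 100 °C→T: 62.11(T − 100)
  original water: 983.97(T − 34.9)
  cup: 202.86(T − 34.9)
1248.9 T = 33524 + 6211.5 + 41420 = 81156
T ≈ 64.98 °C (< 100 °C, so full condensation is consistent).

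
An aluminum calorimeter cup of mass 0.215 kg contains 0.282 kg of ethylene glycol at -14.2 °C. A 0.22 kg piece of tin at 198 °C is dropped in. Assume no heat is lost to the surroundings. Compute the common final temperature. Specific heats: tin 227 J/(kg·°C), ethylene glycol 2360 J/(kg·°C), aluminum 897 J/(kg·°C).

Net heat exchanged in the isolated system is zero:
0.22*227*(T − 198) + 0.282*2360*(T − (-14.2)) + 0.215*897*(T − (-14.2)) = 0
908.31 T = -2300.8
T ≈ -2.53 °C

T_f ≈ -2.5 °C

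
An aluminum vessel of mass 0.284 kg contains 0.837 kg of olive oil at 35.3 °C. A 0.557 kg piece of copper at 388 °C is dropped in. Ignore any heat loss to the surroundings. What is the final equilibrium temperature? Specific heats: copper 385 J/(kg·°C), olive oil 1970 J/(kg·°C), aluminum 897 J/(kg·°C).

T_f ≈ 71.0 °C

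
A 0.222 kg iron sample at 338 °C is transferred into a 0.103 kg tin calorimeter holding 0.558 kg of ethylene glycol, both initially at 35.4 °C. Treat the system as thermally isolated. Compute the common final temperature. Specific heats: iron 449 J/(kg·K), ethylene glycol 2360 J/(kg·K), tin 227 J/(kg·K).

T_f ≈ 56.3 °C

T_f is the heat-capacity-weighted average of the initial temperatures:
T_f = (99.68·338 + 1316.9·35.4 + 23.38·35.4) / (99.68 + 1316.9 + 23.38)
    = 81136 / 1439.9 ≈ 56.35 °C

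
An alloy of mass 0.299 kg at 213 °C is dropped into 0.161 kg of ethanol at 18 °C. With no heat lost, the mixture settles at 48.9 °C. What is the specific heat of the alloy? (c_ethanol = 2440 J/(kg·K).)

c ≈ 247 J/(kg·K)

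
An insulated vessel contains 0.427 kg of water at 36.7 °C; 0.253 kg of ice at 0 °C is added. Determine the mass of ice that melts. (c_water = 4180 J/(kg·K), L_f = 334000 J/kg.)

Water can give up m c ΔT = 0.427·4180·36.7 = 65504 J before reaching 0 °C.
Melting all 0.253 kg of ice would need 0.253·334000 = 84502 J.
65504 J < 84502 J, so only part of the ice melts and the system sits at 0 °C.
m_melt = 65504 / L_f = 0.1961 kg.

m_melted ≈ 0.196 kg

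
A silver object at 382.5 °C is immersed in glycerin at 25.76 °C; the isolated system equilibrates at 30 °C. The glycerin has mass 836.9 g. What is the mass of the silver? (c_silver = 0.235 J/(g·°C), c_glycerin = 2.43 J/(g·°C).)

Conservation of energy gives ΣQ = 0:
m·0.235·(30 − 382.5) + 836.9·2.43·(30 − 25.76) = 0
-82.84 m = -8622.7
m = -8622.7/-82.84 ≈ 104.1 g

m ≈ 104 g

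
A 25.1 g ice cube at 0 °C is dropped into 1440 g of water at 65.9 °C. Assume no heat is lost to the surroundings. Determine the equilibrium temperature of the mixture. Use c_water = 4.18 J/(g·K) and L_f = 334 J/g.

Let T be the final temperature. ΣQ_i = 0:
latent heat to melt: 25.1×334 = 8383.4; warm the meltwater: 104.92 T; water: 6019.2(T − 65.9)
6124.1 T = 396665 − 8383.4 = 388282
T ≈ 63.40 °C (positive, so assuming full melt was valid).

T_f ≈ 63.4 °C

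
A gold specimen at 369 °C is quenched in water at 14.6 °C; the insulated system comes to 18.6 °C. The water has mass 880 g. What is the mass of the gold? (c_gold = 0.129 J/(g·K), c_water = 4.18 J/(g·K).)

m ≈ 326 g

Taking heat into each body as positive, Σ m c ΔT = 0:
m·0.129·(18.6 − 369) + 880·4.18·(18.6 − 14.6) = 0
-45.2 m = -14714
m = -14714/-45.2 ≈ 325.5 g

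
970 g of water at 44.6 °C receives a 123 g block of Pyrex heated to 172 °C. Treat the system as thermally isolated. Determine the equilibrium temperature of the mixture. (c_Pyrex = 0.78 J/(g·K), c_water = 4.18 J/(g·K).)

T_f ≈ 47.5 °C

Energy conservation, ΣQ = 0:
123*0.78*(T − 172) + 970*4.18*(T − 44.6) = 0
(95.94 + 4054.6) T = 95.94*172 + 4054.6*44.6
T = 197337/4150.5 ≈ 47.54 °C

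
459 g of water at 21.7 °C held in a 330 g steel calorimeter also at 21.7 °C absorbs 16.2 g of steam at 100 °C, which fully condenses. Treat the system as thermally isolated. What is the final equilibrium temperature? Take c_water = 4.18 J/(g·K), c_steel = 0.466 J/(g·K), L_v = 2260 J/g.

T_f ≈ 41.3 °C

Heat gained plus heat lost sum to zero:
condense steam: −16.2×2260 = −36612; condensed water 100 °C→T: 67.72(T − 100); original water: 1918.6(T − 21.7); cup: 153.78(T − 21.7)
2140.1 T = 36612 + 6771.6 + 44971 = 88355
T ≈ 41.28 °C — below 100 °C, confirming all the steam condensed.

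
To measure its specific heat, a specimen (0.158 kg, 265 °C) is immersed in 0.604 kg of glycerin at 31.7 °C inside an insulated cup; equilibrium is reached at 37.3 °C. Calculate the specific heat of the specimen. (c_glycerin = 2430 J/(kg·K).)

c ≈ 228 J/(kg·K)

m_s c (T_s − T_f) = m_glycerin c_glycerin (T_f − T_0):
0.158·c·(265 − 37.3) = 0.604·2430·(37.3 − 31.7)
35.98 c = 8219.2  ⇒  c ≈ 228.5 J/(kg·K)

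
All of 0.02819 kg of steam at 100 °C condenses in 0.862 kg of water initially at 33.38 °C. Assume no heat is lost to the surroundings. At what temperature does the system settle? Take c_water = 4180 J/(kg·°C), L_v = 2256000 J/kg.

Taking heat into each body as positive, Σ m c ΔT = 0:
latent heat released on condensation: 0.02819×2256000 = 63597; condensed water 100 °C→T: 117.83(T − 100); water warms: 0.862×4180×(T − 33.38) = 3603.2(T − 33.38)
3721 T = 63597 + 11783 + 120273 = 195654
T ≈ 52.58 °C, under the boiling point, so the assumption holds.

T_f ≈ 52.6 °C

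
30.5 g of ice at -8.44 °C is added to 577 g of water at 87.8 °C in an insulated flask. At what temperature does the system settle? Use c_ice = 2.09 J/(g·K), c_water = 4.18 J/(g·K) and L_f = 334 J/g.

Energy balance with sensible and latent terms:
ice -8.44→0 °C: 30.5·2.09·8.44 = 538.01
  melt ice: 30.5·334 = 10187
  warm the meltwater: 127.49 T
  water: 2411.9(T − 87.8)
2539.3 T = 211761 − 10725 = 201036
T ≈ 79.17 °C. Since T > 0 °C, the all-ice-melts assumption holds.

T_f ≈ 79.2 °C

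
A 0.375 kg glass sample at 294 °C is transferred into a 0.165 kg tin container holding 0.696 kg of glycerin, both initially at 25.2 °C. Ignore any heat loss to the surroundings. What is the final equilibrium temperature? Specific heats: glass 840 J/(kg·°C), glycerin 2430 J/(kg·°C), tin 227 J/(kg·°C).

T_f ≈ 66.6 °C

Conservation of energy gives ΣQ = 0:
0.375*840*(T − 294) + 0.696*2430*(T − 25.2) + 0.165*227*(T − 25.2) = 0
315(T − 294) + 1691.3(T − 25.2) + 37.45(T − 25.2) = 0
(315 + 1691.3 + 37.45) T = 315*294 + 1691.3*25.2 + 37.45*25.2
T ≈ 66.63 °C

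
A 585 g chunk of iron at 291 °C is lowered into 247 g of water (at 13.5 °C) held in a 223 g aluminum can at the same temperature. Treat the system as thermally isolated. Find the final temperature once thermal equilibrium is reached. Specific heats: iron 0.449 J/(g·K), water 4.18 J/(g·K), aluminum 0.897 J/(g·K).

T_f ≈ 62.3 °C

Taking heat into each body as positive, Σ m c ΔT = 0:
585*0.449*(T − 291) + 247*4.18*(T − 13.5) + 223*0.897*(T − 13.5) = 0
262.67(T − 291) + 1032.5(T − 13.5) + 200.03(T − 13.5) = 0
1495.2 T = 93074
T = 93074/1495.2 ≈ 62.25 °C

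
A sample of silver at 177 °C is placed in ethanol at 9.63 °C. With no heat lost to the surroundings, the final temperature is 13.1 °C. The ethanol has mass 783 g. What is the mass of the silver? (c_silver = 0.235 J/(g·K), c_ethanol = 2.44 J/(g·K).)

m ≈ 172 g

Heat gained plus heat lost sum to zero:
m×0.235×(13.1 − 177) + 783×2.44×(13.1 − 9.63) = 0
-38.52 m = -6629.5
m = -6629.5/-38.52 ≈ 172.1 g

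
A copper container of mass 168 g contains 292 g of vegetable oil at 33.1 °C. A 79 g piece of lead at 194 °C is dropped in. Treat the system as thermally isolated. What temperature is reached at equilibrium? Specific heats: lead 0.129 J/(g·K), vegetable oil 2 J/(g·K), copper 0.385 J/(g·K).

T_f ≈ 35.6 °C

Net heat exchanged in the isolated system is zero:
79*0.129*(T − 194) + 292*2*(T − 33.1) + 168*0.385*(T − 33.1) = 0
10.19(T − 194) + 584(T − 33.1) + 64.68(T − 33.1) = 0
658.87 T = 23448
T = 23448/658.87 ≈ 35.59 °C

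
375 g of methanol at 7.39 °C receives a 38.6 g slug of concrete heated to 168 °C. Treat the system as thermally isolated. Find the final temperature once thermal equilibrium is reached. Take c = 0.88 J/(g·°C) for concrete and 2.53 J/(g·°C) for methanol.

Net heat exchanged in the isolated system is zero:
38.6×0.88×(T − 168) + 375×2.53×(T − 7.39) = 0
(33.97 + 948.75) T = 33.97×168 + 948.75×7.39
T = 12718 / 982.72 = 12.9 °C

T_f ≈ 12.9 °C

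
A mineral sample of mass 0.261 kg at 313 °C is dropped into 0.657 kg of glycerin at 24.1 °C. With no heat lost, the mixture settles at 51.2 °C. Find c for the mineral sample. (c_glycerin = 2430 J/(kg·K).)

c ≈ 633 J/(kg·K)

m_s c (T_s − T_f) = m_glycerin c_glycerin (T_f − T_0):
0.261·c·(313 − 51.2) = 0.657·2430·(51.2 − 24.1)
68.33 c = 43265  ⇒  c ≈ 633.2 J/(kg·K)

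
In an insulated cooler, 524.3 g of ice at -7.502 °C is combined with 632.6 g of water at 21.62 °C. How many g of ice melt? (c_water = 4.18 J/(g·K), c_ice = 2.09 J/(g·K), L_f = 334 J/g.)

m_melted ≈ 147 g

Water can give up m c ΔT = 632.6×4.18×21.62 = 57169 J before reaching 0 °C.
Of that, 524.3×2.09×7.502 = 8220.6 J goes to bring the ice to 0 °C, leaving 48948 J.
To melt every bit of ice: 524.3×334 = 175116 J.
That's not enough to melt it all — equilibrium is at 0 °C with ice remaining.
m_melted×334 = 48948  ⇒  m_melted ≈ 146.6 g.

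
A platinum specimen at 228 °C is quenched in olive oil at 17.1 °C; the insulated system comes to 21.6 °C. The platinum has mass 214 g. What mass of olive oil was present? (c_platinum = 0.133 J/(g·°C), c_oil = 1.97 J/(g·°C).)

m ≈ 663 g

Let T be the final temperature. ΣQ_i = 0:
214·0.133·(21.6 − 228) + m·1.97·(21.6 − 17.1) = 0
8.865 m = 5874.6
m = 5874.6/8.865 ≈ 662.7 g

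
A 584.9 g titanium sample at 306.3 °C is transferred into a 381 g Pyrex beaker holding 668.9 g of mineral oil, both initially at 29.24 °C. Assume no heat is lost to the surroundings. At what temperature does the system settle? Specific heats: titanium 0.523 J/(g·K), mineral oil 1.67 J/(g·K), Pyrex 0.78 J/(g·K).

Conservation of energy gives ΣQ = 0:
584.9×0.523×(T − 306.3) + 668.9×1.67×(T − 29.24) + 381×0.78×(T − 29.24) = 0
(305.9 + 1117.1 + 297.18) T = 305.9×306.3 + 1117.1×29.24 + 297.18×29.24
T = 135050/1720.1 ≈ 78.51 °C

T_f ≈ 78.5 °C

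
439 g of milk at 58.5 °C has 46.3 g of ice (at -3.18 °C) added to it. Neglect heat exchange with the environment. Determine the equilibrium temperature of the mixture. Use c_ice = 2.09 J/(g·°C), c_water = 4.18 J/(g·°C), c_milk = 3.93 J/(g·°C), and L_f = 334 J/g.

Energy conservation, ΣQ = 0:
warm ice to 0 °C: 46.3·2.09·(0 − (-3.18)) = 307.72; latent heat to melt: 46.3·334 = 15464; warm the meltwater: 193.53 T; milk cools: 439·3.93·(T − 58.5) = 1725.3(T − 58.5)
1918.8 T = 100928 − 15772 = 85156
T ≈ 44.38 °C. Since T > 0 °C, the all-ice-melts assumption holds.

T_f ≈ 44.4 °C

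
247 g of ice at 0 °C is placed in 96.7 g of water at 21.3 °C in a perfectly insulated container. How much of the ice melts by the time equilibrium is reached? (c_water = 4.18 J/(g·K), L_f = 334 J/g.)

Cooling the water to 0 °C releases 96.7×4.18×21.3 = 8609.6 J.
To melt every bit of ice: 247×334 = 82498 J.
That's not enough to melt it all — equilibrium is at 0 °C with ice remaining.
m_melt = 8609.6 / L_f = 25.78 g.

m_melted ≈ 25.8 g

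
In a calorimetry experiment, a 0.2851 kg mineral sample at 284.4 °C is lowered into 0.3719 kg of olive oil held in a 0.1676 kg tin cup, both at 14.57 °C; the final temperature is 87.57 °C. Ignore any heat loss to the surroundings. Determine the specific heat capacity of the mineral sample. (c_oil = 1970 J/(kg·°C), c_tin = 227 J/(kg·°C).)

c ≈ 1000 J/(kg·°C)

Heat gained plus heat lost sum to zero:
0.2851·c·(87.57 − 284.4) + 0.3719·1970·(87.57 − 14.57) + 0.1676·227·(87.57 − 14.57) = 0
-56.12 c = -56260
c = -56260/-56.12 ≈ 1003 J/(kg·°C)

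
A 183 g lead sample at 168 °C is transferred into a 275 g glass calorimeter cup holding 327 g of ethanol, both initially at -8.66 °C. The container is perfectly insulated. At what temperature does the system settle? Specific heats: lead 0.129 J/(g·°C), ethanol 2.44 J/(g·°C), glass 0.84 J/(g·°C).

T_f ≈ -4.7 °C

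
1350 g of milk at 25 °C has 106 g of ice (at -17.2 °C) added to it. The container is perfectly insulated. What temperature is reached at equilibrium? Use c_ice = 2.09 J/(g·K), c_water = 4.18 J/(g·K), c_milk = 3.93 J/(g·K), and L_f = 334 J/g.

T_f ≈ 16.3 °C

Let T be the final temperature. ΣQ_i = 0:
warm ice to 0 °C: 106×2.09×(0 − (-17.2)) = 3810.5; melt ice: 106×334 = 35404; warm the meltwater: 443.08 T; milk: 5305.5(T − 25)
5748.6 T = 132638 − 39214 = 93423
T ≈ 16.25 °C (positive, so assuming full melt was valid).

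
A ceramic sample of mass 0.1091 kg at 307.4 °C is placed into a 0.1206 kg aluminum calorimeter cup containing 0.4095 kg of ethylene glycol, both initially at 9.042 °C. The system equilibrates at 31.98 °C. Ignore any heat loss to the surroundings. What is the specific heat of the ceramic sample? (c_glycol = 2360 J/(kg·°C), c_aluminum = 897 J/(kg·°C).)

c ≈ 820 J/(kg·°C)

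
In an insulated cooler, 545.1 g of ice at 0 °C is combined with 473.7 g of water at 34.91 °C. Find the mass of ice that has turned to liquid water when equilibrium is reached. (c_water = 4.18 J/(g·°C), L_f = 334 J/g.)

Cooling the water to 0 °C releases 473.7×4.18×34.91 = 69124 J.
Melting all 545.1 g of ice would need 545.1×334 = 182063 J.
Since 69124 < 182063 J, not all the ice melts; equilibrium is at 0 °C.
m_melt = 69124 / L_f = 207 g.

m_melted ≈ 207 g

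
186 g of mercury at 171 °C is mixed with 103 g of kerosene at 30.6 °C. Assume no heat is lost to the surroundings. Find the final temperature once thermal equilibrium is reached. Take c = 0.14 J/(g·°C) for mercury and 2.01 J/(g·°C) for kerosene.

Taking heat into each body as positive, Σ m c ΔT = 0:
186·0.14·(T − 171) + 103·2.01·(T − 30.6) = 0
233.07 T = 10788
T ≈ 46.29 °C

T_f ≈ 46.3 °C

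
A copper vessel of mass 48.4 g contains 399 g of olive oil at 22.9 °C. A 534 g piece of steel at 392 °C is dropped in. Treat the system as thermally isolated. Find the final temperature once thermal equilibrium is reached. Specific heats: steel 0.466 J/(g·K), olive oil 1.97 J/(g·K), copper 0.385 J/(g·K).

Taking heat into each body as positive, Σ m c ΔT = 0:
534×0.466×(T − 392) + 399×1.97×(T − 22.9) + 48.4×0.385×(T − 22.9) = 0
248.84(T − 392) + 786.03(T − 22.9) + 18.63(T − 22.9) = 0
1053.5 T = 115974
T = 115974 / 1053.5 = 110 °C

T_f ≈ 110.1 °C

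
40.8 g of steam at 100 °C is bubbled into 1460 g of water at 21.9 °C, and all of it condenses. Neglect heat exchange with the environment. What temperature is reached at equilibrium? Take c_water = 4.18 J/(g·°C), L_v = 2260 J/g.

T_f ≈ 38.7 °C

Sum of m c ΔT and latent-heat terms is zero:
steam→water at 100 °C releases m L_v = 40.8·2260 = 92208; condensed water 100 °C→T: 170.54(T − 100); original water: 6102.8(T − 21.9)
6273.3 T = 92208 + 17054 + 133651 = 242914
T ≈ 38.72 °C (< 100 °C, so full condensation is consistent).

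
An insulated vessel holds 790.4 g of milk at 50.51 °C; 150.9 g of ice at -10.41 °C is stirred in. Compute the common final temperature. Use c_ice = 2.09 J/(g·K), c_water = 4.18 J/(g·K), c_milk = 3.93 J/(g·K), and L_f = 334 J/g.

T_f ≈ 27.6 °C

Energy conservation, ΣQ = 0:
ice -10.41→0 °C: 150.9×2.09×10.41 = 3283.1
  latent heat to melt: 150.9×334 = 50401
  warm the meltwater: 630.76 T
  milk: 3106.3(T − 50.51)
3737 T = 156898 − 53684 = 103214
T ≈ 27.62 °C — above 0 °C, consistent with complete melting.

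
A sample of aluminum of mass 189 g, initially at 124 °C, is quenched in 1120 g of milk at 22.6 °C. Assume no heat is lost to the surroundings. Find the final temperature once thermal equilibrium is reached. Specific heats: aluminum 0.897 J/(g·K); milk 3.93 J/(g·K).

T_f ≈ 26.4 °C

Set heat shed by the hot body equal to heat absorbed by the cold body:
189*0.897*(124 − T) = 1120*3.93*(T − 22.6)
169.53(124 − T) = 4401.6(T − 22.6)
4571.1 T = 120498  ⇒  T ≈ 26.36 °C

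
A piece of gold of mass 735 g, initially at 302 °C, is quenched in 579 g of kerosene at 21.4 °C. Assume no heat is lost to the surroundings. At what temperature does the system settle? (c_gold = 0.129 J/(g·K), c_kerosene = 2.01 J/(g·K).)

T_f ≈ 42.5 °C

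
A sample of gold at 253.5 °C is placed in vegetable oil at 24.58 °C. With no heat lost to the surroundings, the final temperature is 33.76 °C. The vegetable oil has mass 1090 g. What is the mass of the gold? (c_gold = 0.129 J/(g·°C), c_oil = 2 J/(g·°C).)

m ≈ 706 g

|Q_gold| = |Q_oil|:
m·0.129·(253.5 − 33.76) = 1090·2·(33.76 − 24.58)
28.35 m = 20012  ⇒  m ≈ 706 g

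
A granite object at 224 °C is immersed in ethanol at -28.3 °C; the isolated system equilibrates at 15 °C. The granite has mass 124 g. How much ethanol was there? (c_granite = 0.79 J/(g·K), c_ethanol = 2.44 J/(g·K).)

Heat lost by the granite = heat gained by the ethanol:
124×0.79×(224 − 15) = m×2.44×(15 − (-28.3))
105.65 m = 20474  ⇒  m ≈ 193.8 g

m ≈ 194 g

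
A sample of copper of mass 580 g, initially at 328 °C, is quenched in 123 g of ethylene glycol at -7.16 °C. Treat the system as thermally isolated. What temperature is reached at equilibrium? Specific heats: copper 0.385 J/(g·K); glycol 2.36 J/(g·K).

T_f ≈ 138.6 °C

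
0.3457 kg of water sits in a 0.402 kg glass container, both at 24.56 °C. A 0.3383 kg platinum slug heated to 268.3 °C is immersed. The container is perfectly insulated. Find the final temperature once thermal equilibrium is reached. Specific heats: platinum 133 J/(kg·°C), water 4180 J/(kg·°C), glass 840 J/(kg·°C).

T_f ≈ 30.6 °C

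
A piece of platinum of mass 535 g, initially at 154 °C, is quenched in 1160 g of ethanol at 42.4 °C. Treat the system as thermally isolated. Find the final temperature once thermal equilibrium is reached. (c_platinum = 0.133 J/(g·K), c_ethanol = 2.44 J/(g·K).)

T_f ≈ 45.1 °C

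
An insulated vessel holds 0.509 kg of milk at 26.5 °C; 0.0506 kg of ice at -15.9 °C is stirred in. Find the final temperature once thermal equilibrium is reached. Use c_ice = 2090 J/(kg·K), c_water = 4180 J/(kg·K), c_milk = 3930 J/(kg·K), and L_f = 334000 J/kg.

T_f ≈ 15.6 °C

Let T be the final temperature. ΣQ_i = 0:
warm ice to 0 °C: 0.0506×2090×(0 − (-15.9)) = 1681.5; fusion: m_ice L_f = 0.0506×334000 = 16900; warm the meltwater: 211.51 T; milk: 2000.4(T − 26.5)
2211.9 T = 53010 − 18582 = 34428
T ≈ 15.57 °C — above 0 °C, consistent with complete melting.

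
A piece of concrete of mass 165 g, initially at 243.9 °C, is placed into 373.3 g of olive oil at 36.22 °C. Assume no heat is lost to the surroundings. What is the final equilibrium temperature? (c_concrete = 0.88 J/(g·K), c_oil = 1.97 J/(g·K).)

T_f ≈ 70.5 °C

Heat lost by the concrete equals heat gained by the oil:
165·0.88·(243.9 − T) = 373.3·1.97·(T − 36.22)
145.2(243.9 − T) = 735.4(T − 36.22)
880.6 T = 62051  ⇒  T ≈ 70.46 °C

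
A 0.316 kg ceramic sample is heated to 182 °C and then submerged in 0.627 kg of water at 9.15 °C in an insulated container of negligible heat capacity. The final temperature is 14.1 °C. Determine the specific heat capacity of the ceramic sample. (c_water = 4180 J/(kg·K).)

c ≈ 245 J/(kg·K)

Taking heat into each body as positive, Σ m c ΔT = 0:
0.316×c×(14.1 − 182) + 0.627×4180×(14.1 − 9.15) = 0
-53.06 c = -12973
c = -12973/-53.06 ≈ 244.5 J/(kg·K)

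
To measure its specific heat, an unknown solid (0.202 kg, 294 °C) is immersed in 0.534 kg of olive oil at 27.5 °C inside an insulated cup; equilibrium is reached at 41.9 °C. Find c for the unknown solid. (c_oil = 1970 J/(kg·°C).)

m_s c (T_s − T_f) = m_oil c_oil (T_f − T_0):
0.202×c×(294 − 41.9) = 0.534×1970×(41.9 − 27.5)
50.92 c = 15149  ⇒  c ≈ 297.5 J/(kg·°C)

c ≈ 297 J/(kg·°C)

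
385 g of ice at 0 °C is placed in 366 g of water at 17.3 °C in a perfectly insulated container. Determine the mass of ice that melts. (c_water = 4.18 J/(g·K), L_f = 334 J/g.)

m_melted ≈ 79.2 g

Cooling the water to 0 °C releases 366×4.18×17.3 = 26467 J.
Fully melting the ice requires m_ice L_f = 385×334 = 128590 J.
That's not enough to melt it all — equilibrium is at 0 °C with ice remaining.
Mass melted = 26467/334 ≈ 79.24 g.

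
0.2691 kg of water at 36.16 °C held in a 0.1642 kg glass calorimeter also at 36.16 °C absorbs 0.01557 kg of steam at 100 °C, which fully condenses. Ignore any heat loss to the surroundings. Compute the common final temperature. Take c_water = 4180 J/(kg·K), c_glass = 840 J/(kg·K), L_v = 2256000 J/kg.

Net heat exchanged in the isolated system is zero:
steam→water at 100 °C releases m L_v = 0.01557·2256000 = 35126
  condensate cools 100→T: 0.01557·4180·(T − 100) = 65.08(T − 100)
  water warms: 0.2691·4180·(T − 36.16) = 1124.8(T − 36.16)
  glass cup: 0.1642·840·(T − 36.16) = 137.93(T − 36.16)
1327.8 T = 35126 + 6508.3 + 45662 = 87296
T ≈ 65.74 °C — below 100 °C, confirming all the steam condensed.

T_f ≈ 65.7 °C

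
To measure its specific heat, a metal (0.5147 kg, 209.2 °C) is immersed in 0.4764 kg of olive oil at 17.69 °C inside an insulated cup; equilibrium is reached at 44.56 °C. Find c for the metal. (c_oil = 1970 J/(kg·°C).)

Net heat exchanged in the isolated system is zero:
0.5147·c·(44.56 − 209.2) + 0.4764·1970·(44.56 − 17.69) = 0
-84.74 c = -25218
c = -25218/-84.74 ≈ 297.6 J/(kg·°C)

c ≈ 298 J/(kg·°C)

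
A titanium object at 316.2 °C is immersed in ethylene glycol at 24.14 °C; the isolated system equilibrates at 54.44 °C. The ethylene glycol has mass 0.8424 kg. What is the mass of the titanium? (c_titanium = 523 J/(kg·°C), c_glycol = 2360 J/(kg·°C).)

m ≈ 0.44 kg

Energy conservation, ΣQ = 0:
m·523·(54.44 − 316.2) + 0.8424·2360·(54.44 − 24.14) = 0
-136900 m = -60238
m = -60238/-136900 ≈ 0.44 kg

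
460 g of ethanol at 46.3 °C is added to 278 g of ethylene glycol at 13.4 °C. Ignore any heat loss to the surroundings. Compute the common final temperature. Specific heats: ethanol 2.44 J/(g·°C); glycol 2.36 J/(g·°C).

Set heat shed by the hot body equal to heat absorbed by the cold body:
460·2.44·(46.3 − T) = 278·2.36·(T − 13.4)
1122.4(46.3 − T) = 656.08(T − 13.4)
1778.5 T = 60759  ⇒  T ≈ 34.16 °C

T_f ≈ 34.2 °C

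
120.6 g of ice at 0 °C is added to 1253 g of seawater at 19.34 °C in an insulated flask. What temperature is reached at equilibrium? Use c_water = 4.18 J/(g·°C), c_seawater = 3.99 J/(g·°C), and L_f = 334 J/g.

Energy balance with sensible and latent terms:
melt ice: 120.6·334 = 40280
  meltwater 0→T: 120.6·4.18·T = 504.11 T
  seawater cools: 1253·3.99·(T − 19.34) = 4999.5(T − 19.34)
5503.6 T = 96690 − 40280 = 56409
T ≈ 10.25 °C (positive, so assuming full melt was valid).

T_f ≈ 10.2 °C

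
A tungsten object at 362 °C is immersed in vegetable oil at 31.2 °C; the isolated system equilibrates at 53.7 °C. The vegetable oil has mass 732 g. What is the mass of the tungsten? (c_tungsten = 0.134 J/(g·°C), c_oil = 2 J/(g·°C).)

m ≈ 797 g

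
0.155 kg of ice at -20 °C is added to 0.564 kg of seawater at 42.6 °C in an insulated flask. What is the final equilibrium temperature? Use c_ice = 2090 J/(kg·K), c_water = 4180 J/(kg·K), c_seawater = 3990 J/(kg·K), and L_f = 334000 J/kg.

T_f ≈ 13.0 °C

Energy balance with sensible and latent terms:
ice -20→0 °C: 0.155·2090·20 = 6479; melt ice: 0.155·334000 = 51770; warm the meltwater: 647.9 T; seawater cools: 0.564·3990·(T − 42.6) = 2250.4(T − 42.6)
2898.3 T = 95865 − 58249 = 37616
T ≈ 12.98 °C — above 0 °C, consistent with complete melting.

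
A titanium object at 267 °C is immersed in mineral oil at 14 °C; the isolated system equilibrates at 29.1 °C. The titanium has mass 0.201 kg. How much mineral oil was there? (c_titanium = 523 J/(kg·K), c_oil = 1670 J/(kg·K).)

m ≈ 0.992 kg

Heat lost by the titanium = heat gained by the oil:
0.201×523×(267 − 29.1) = m×1670×(29.1 − 14)
25217 m = 25009  ⇒  m ≈ 0.9917 kg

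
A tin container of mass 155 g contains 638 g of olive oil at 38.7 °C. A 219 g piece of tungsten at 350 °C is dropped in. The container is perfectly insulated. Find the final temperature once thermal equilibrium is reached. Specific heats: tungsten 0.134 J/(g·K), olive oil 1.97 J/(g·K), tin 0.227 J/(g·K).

T_f ≈ 45.6 °C

Conservation of energy gives ΣQ = 0:
219·0.134·(T − 350) + 638·1.97·(T − 38.7) + 155·0.227·(T − 38.7) = 0
29.35(T − 350) + 1256.9(T − 38.7) + 35.19(T − 38.7) = 0
1321.4 T = 60273
T ≈ 45.61 °C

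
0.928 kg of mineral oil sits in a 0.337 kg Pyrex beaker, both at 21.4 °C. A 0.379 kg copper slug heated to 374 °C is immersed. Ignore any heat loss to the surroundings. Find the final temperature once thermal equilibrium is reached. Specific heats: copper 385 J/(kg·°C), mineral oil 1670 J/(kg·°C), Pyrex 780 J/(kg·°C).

T_f is the heat-capacity-weighted average of the initial temperatures:
T_f = (145.91×374 + 1549.8×21.4 + 262.86×21.4) / (145.91 + 1549.8 + 262.86)
    = 93362 / 1958.5 ≈ 47.67 °C

T_f ≈ 47.7 °C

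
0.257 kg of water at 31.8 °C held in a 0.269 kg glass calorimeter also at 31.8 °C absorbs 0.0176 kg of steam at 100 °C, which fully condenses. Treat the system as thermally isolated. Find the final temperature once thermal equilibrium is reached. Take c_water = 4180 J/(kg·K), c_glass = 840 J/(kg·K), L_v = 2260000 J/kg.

Energy balance with sensible and latent terms:
latent heat released on condensation: 0.0176·2260000 = 39776; condensed water 100 °C→T: 73.57(T − 100); original water: 1074.3(T − 31.8); cup: 225.96(T − 31.8)
1373.8 T = 39776 + 7356.8 + 41347 = 88480
T ≈ 64.41 °C, under the boiling point, so the assumption holds.

T_f ≈ 64.4 °C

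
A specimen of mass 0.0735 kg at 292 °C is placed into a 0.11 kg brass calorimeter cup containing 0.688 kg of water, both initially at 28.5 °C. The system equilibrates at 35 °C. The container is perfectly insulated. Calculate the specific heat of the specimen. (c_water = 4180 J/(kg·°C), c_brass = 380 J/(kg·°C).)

c ≈ 1000 J/(kg·°C)

Net heat exchanged in the isolated system is zero:
0.0735·c·(35 − 292) + 0.688·4180·(35 − 28.5) + 0.11·380·(35 − 28.5) = 0
-18.89 c = -18965
c = -18965/-18.89 ≈ 1004 J/(kg·°C)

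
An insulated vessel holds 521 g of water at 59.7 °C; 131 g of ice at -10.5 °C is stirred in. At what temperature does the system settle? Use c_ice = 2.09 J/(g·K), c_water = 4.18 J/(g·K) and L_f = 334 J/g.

T_f ≈ 30.6 °C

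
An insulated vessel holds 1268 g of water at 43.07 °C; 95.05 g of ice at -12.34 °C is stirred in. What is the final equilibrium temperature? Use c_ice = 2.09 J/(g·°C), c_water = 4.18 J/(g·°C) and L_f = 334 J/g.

T_f ≈ 34.1 °C

Taking heat into each body as positive, Σ m c ΔT = 0:
ice -12.34→0 °C: 95.05×2.09×12.34 = 2451.4
  melt ice: 95.05×334 = 31747
  meltwater 0→T: 95.05×4.18×T = 397.31 T
  water: 5300.2(T − 43.07)
5697.5 T = 228281 − 34198 = 194083
T ≈ 34.06 °C — above 0 °C, consistent with complete melting.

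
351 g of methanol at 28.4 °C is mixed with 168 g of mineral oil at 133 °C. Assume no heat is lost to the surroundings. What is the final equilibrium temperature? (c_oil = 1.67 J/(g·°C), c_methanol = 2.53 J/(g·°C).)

|Q_oil| = |Q_methanol|:
168×1.67×(133 − T) = 351×2.53×(T − 28.4)
280.56(133 − T) = 888.03(T − 28.4)
1168.6 T = 62535  ⇒  T ≈ 53.51 °C

T_f ≈ 53.5 °C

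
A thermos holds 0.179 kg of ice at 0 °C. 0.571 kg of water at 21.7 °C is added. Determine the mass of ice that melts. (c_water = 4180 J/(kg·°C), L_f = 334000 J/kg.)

m_melted ≈ 0.155 kg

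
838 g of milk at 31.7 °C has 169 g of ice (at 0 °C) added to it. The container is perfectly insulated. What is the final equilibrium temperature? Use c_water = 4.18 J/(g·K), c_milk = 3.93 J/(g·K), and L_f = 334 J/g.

T_f ≈ 12.0 °C

Energy balance with sensible and latent terms:
fusion: m_ice L_f = 169×334 = 56446
  warm the meltwater: 706.42 T
  milk cools: 838×3.93×(T − 31.7) = 3293.3(T − 31.7)
3999.8 T = 104399 − 56446 = 47953
T ≈ 11.99 °C — above 0 °C, consistent with complete melting.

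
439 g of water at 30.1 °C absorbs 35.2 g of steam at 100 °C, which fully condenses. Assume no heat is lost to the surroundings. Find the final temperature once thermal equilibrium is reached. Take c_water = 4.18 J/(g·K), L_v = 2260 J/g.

T_f ≈ 75.4 °C

Sum of m c ΔT and latent-heat terms is zero:
latent heat released on condensation: 35.2×2260 = 79552
  condensed water 100 °C→T: 147.14(T − 100)
  water warms: 439×4.18×(T − 30.1) = 1835(T − 30.1)
1982.2 T = 79552 + 14714 + 55234 = 149500
T ≈ 75.42 °C, under the boiling point, so the assumption holds.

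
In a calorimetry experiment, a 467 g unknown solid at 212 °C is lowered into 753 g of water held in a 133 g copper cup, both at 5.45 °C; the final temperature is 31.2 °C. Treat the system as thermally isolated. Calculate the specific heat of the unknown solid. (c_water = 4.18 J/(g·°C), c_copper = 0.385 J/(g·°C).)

Taking heat into each body as positive, Σ m c ΔT = 0:
467×c×(31.2 − 212) + 753×4.18×(31.2 − 5.45) + 133×0.385×(31.2 − 5.45) = 0
-84434 c = -82368
c = -82368/-84434 ≈ 0.9755 J/(g·°C)

c ≈ 0.976 J/(g·°C)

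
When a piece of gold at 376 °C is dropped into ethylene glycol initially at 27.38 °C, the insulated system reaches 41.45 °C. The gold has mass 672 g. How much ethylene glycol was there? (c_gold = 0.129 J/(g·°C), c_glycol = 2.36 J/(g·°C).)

m ≈ 873 g

Setting the total heat transfer to zero:
672×0.129×(41.45 − 376) + m×2.36×(41.45 − 27.38) = 0
33.21 m = 29001
m = 29001/33.21 ≈ 873.4 g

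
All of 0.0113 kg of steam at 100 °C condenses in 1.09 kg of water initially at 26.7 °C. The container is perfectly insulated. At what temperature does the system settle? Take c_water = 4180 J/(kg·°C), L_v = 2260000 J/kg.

T_f ≈ 33.0 °C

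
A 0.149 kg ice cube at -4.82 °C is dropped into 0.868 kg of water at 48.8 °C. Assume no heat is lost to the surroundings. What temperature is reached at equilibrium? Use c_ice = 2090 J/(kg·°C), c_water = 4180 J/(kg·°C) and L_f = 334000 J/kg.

Heat gained plus heat lost sum to zero:
warm ice to 0 °C: 0.149×2090×(0 − (-4.82)) = 1501; melt ice: 0.149×334000 = 49766; warm the meltwater: 622.82 T; water cools: 0.868×4180×(T − 48.8) = 3628.2(T − 48.8)
4251.1 T = 177058 − 51267 = 125791
T ≈ 29.59 °C (positive, so assuming full melt was valid).

T_f ≈ 29.6 °C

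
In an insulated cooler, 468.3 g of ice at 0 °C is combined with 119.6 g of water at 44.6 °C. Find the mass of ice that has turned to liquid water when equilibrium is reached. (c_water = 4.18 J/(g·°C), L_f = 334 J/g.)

m_melted ≈ 66.8 g

Heat available from the water dropping to 0 °C: 119.6×4.18×44.6 = 22297 J.
To melt every bit of ice: 468.3×334 = 156412 J.
Since 22297 < 156412 J, not all the ice melts; equilibrium is at 0 °C.
Mass melted = 22297/334 ≈ 66.76 g.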